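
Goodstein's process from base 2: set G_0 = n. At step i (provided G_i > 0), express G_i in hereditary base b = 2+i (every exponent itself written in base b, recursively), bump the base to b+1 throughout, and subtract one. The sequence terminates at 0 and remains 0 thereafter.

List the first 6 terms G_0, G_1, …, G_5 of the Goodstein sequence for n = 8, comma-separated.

8, 80, 553, 6310, 93395, 1647195

(0) 8|_2 = 2^(2 + 1) ↦ 3^(3 + 1)|_3 = 81 ⇒ 80
(1) 80|_3 = 2·3^3 + 2·3^2 + 2·3 + 2 ↦ 2·4^4 + 2·4^2 + 2·4 + 2|_4 = 554 ⇒ 553
(2) 553|_4 = 2·4^4 + 2·4^2 + 2·4 + 1 ↦ 2·5^5 + 2·5^2 + 2·5 + 1|_5 = 6311 ⇒ 6310
(3) 6310|_5 = 2·5^5 + 2·5^2 + 2·5 ↦ 2·6^6 + 2·6^2 + 2·6|_6 = 93396 ⇒ 93395
(4) 93395|_6 = 2·6^6 + 2·6^2 + 6 + 5 ↦ 2·7^7 + 2·7^2 + 7 + 5|_7 = 1647196 ⇒ 1647195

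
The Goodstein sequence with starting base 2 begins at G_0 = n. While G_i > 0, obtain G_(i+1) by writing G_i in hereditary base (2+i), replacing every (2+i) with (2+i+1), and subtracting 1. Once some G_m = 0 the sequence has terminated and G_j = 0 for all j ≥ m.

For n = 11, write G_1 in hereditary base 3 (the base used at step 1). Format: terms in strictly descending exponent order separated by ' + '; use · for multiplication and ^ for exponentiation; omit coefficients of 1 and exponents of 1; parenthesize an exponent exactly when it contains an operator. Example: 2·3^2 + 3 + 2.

3^(3 + 1) + 3

G_0 = 11. HB_2(11) = 2^(2 + 1) + 2 + 1. Bump = 85. G_1 = 84.
G_1 = 84. HB_3(84) = 3^(3 + 1) + 3. Bump = 1028. G_2 = 1027.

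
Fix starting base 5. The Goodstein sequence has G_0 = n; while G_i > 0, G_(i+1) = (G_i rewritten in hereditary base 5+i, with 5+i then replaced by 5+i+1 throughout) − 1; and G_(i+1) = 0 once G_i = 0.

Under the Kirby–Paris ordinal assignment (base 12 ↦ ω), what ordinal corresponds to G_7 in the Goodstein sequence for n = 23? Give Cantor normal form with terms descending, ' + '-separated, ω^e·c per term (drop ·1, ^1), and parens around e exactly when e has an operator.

step 0: 23 = 4·5 + 3; sub 6 for 5: 4·6 + 3; = 27; G_1 = 27−1 = 26
step 1: 26 = 4·6 + 2; sub 7 for 6: 4·7 + 2; = 30; G_2 = 30−1 = 29
step 2: 29 = 4·7 + 1; sub 8 for 7: 4·8 + 1; = 33; G_3 = 33−1 = 32
step 3: 32 = 4·8; sub 9 for 8: 4·9; = 36; G_4 = 36−1 = 35
step 4: 35 = 3·9 + 8; sub 10 for 9: 3·10 + 8; = 38; G_5 = 38−1 = 37
step 5: 37 = 3·10 + 7; sub 11 for 10: 3·11 + 7; = 40; G_6 = 40−1 = 39
step 6: 39 = 3·11 + 6; sub 12 for 11: 3·12 + 6; = 42; G_7 = 42−1 = 41
step 7: 41 = 3·12 + 5; sub 13 for 12: 3·13 + 5; = 44; G_8 = 44−1 = 43

ω·3 + 5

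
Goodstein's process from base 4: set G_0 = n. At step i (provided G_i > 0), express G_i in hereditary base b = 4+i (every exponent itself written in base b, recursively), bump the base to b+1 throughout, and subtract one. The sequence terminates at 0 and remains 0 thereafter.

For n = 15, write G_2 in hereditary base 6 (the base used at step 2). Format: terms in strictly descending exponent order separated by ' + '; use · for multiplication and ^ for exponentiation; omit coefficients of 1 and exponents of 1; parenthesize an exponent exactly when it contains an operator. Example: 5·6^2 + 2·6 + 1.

3·6 + 1

step 0: 15 = 3·4 + 3; sub 5 for 4: 3·5 + 3; = 18; G_1 = 18−1 = 17
step 1: 17 = 3·5 + 2; sub 6 for 5: 3·6 + 2; = 20; G_2 = 20−1 = 19
step 2: 19 = 3·6 + 1; sub 7 for 6: 3·7 + 1; = 22; G_3 = 22−1 = 21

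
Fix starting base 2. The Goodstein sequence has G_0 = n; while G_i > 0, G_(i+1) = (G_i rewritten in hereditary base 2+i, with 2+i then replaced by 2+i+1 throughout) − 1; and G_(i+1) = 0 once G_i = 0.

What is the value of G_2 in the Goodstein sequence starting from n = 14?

i=0: 14 = 2^(2 + 1) + 2^2 + 2 (b=2); 2→3: 3^(3 + 1) + 3^3 + 3 = 111; 111−1 = 110
i=1: 110 = 3^(3 + 1) + 3^3 + 2 (b=3); 3→4: 4^(4 + 1) + 4^4 + 2 = 1282; 1282−1 = 1281
i=2: 1281 = 4^(4 + 1) + 4^4 + 1 (b=4); 4→5: 5^(5 + 1) + 5^5 + 1 = 18751; 18751−1 = 18750

1281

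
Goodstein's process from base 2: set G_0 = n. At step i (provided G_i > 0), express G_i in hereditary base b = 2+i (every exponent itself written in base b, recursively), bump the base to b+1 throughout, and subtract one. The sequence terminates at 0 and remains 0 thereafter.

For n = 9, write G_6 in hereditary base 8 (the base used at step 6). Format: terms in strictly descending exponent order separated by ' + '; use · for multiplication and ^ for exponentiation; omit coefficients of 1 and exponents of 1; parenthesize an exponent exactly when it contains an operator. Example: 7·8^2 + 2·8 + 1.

i=0: 9 = 2^(2 + 1) + 1 (b=2); 2→3: 3^(3 + 1) + 1 = 82; 82−1 = 81
i=1: 81 = 3^(3 + 1) (b=3); 3→4: 4^(4 + 1) = 1024; 1024−1 = 1023
i=2: 1023 = 3·4^4 + 3·4^3 + 3·4^2 + 3·4 + 3 (b=4); 4→5: 3·5^5 + 3·5^3 + 3·5^2 + 3·5 + 3 = 9843; 9843−1 = 9842
i=3: 9842 = 3·5^5 + 3·5^3 + 3·5^2 + 3·5 + 2 (b=5); 5→6: 3·6^6 + 3·6^3 + 3·6^2 + 3·6 + 2 = 140744; 140744−1 = 140743
i=4: 140743 = 3·6^6 + 3·6^3 + 3·6^2 + 3·6 + 1 (b=6); 6→7: 3·7^7 + 3·7^3 + 3·7^2 + 3·7 + 1 = 2471827; 2471827−1 = 2471826
i=5: 2471826 = 3·7^7 + 3·7^3 + 3·7^2 + 3·7 (b=7); 7→8: 3·8^8 + 3·8^3 + 3·8^2 + 3·8 = 50333400; 50333400−1 = 50333399
i=6: 50333399 = 3·8^8 + 3·8^3 + 3·8^2 + 2·8 + 7 (b=8); 8→9: 3·9^9 + 3·9^3 + 3·9^2 + 2·9 + 7 = 1162263922; 1162263922−1 = 1162263921

3·8^8 + 3·8^3 + 3·8^2 + 2·8 + 7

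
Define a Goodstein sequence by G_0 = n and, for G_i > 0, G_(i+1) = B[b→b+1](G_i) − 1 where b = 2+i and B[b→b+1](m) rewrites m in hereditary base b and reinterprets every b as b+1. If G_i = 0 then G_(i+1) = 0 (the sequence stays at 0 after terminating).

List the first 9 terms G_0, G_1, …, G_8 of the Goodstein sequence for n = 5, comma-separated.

step 0: 5 = 2^2 + 1; sub 3 for 2: 3^3 + 1; = 28; G_1 = 28−1 = 27
step 1: 27 = 3^3; sub 4 for 3: 4^4; = 256; G_2 = 256−1 = 255
step 2: 255 = 3·4^3 + 3·4^2 + 3·4 + 3; sub 5 for 4: 3·5^3 + 3·5^2 + 3·5 + 3; = 468; G_3 = 468−1 = 467
step 3: 467 = 3·5^3 + 3·5^2 + 3·5 + 2; sub 6 for 5: 3·6^3 + 3·6^2 + 3·6 + 2; = 776; G_4 = 776−1 = 775
step 4: 775 = 3·6^3 + 3·6^2 + 3·6 + 1; sub 7 for 6: 3·7^3 + 3·7^2 + 3·7 + 1; = 1198; G_5 = 1198−1 = 1197
step 5: 1197 = 3·7^3 + 3·7^2 + 3·7; sub 8 for 7: 3·8^3 + 3·8^2 + 3·8; = 1752; G_6 = 1752−1 = 1751
step 6: 1751 = 3·8^3 + 3·8^2 + 2·8 + 7; sub 9 for 8: 3·9^3 + 3·9^2 + 2·9 + 7; = 2455; G_7 = 2455−1 = 2454
step 7: 2454 = 3·9^3 + 3·9^2 + 2·9 + 6; sub 10 for 9: 3·10^3 + 3·10^2 + 2·10 + 6; = 3326; G_8 = 3326−1 = 3325

5, 27, 255, 467, 775, 1197, 1751, 2454, 3325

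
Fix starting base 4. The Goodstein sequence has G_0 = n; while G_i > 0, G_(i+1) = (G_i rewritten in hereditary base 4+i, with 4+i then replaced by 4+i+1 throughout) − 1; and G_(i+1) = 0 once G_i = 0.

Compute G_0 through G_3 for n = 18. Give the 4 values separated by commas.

G_0=18  [base 4] 4^2 + 2  →[4↦5]→  5^2 + 2 = 27  −1 ⇒ G_1=26
G_1=26  [base 5] 5^2 + 1  →[5↦6]→  6^2 + 1 = 37  −1 ⇒ G_2=36
G_2=36  [base 6] 6^2  →[6↦7]→  7^2 = 49  −1 ⇒ G_3=48

18, 26, 36, 48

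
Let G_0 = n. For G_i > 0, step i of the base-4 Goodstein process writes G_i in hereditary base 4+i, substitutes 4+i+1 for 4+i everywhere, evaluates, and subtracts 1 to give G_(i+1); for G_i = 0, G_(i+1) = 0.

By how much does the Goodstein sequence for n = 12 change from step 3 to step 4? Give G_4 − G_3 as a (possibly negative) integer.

1

i=0: 12 = 3·4 (b=4); 4→5: 3·5 = 15; 15−1 = 14
i=1: 14 = 2·5 + 4 (b=5); 5→6: 2·6 + 4 = 16; 16−1 = 15
i=2: 15 = 2·6 + 3 (b=6); 6→7: 2·7 + 3 = 17; 17−1 = 16
i=3: 16 = 2·7 + 2 (b=7); 7→8: 2·8 + 2 = 18; 18−1 = 17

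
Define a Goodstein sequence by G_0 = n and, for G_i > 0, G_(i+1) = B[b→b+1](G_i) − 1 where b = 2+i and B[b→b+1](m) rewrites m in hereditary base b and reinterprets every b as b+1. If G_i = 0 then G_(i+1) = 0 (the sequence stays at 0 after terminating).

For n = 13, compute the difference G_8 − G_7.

G_0 = 13. HB_2(13) = 2^(2 + 1) + 2^2 + 1. Bump = 109. G_1 = 108.
G_1 = 108. HB_3(108) = 3^(3 + 1) + 3^3. Bump = 1280. G_2 = 1279.
G_2 = 1279. HB_4(1279) = 4^(4 + 1) + 3·4^3 + 3·4^2 + 3·4 + 3. Bump = 16093. G_3 = 16092.
G_3 = 16092. HB_5(16092) = 5^(5 + 1) + 3·5^3 + 3·5^2 + 3·5 + 2. Bump = 280712. G_4 = 280711.
G_4 = 280711. HB_6(280711) = 6^(6 + 1) + 3·6^3 + 3·6^2 + 3·6 + 1. Bump = 5765999. G_5 = 5765998.
G_5 = 5765998. HB_7(5765998) = 7^(7 + 1) + 3·7^3 + 3·7^2 + 3·7. Bump = 134219480. G_6 = 134219479.
G_6 = 134219479. HB_8(134219479) = 8^(8 + 1) + 3·8^3 + 3·8^2 + 2·8 + 7. Bump = 3486786856. G_7 = 3486786855.
G_7 = 3486786855. HB_9(3486786855) = 9^(9 + 1) + 3·9^3 + 3·9^2 + 2·9 + 6. Bump = 100000003326. G_8 = 100000003325.

96513216470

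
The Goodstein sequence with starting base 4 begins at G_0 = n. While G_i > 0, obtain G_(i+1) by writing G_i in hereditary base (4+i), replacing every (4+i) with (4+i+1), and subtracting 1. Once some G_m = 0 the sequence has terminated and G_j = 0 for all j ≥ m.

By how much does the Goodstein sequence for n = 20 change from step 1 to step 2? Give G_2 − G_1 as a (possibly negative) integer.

10

[0] 20 ≡ 4^2 + 4 (base 4). Lift 5: 30. −1: 29.
[1] 29 ≡ 5^2 + 4 (base 5). Lift 6: 40. −1: 39.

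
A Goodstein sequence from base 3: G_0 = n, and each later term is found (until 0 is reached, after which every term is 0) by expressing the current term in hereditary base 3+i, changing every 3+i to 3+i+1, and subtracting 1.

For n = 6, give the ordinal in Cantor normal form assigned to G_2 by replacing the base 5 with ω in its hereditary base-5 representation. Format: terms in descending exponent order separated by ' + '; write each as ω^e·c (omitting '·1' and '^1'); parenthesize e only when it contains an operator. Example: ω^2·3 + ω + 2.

ω + 2

6 —HB3→ 2·3 —bump→ 2·4 = 8 —(−1)→ 7
7 —HB4→ 4 + 3 —bump→ 5 + 3 = 8 —(−1)→ 7
7 —HB5→ 5 + 2 —bump→ 6 + 2 = 8 —(−1)→ 7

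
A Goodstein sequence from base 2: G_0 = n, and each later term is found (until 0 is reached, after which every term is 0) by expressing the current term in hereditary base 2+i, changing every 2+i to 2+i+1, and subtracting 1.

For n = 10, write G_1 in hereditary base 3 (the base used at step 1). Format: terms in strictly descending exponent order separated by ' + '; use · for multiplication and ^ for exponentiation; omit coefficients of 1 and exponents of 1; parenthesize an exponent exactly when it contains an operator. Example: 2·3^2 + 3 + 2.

G_0=10  [base 2] 2^(2 + 1) + 2  →[2↦3]→  3^(3 + 1) + 3 = 84  −1 ⇒ G_1=83
G_1=83  [base 3] 3^(3 + 1) + 2  →[3↦4]→  4^(4 + 1) + 2 = 1026  −1 ⇒ G_2=1025

3^(3 + 1) + 2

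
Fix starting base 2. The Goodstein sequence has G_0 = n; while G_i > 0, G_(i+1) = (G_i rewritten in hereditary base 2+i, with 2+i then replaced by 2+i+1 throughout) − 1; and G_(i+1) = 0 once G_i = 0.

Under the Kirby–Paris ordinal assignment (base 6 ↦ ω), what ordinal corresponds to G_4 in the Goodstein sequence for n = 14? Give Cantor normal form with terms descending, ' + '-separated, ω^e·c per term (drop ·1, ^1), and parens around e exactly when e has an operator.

base 2: 14 = 2^(2 + 1) + 2^2 + 2; at 3: 3^(3 + 1) + 3^3 + 3 = 111; next = 110
base 3: 110 = 3^(3 + 1) + 3^3 + 2; at 4: 4^(4 + 1) + 4^4 + 2 = 1282; next = 1281
base 4: 1281 = 4^(4 + 1) + 4^4 + 1; at 5: 5^(5 + 1) + 5^5 + 1 = 18751; next = 18750
base 5: 18750 = 5^(5 + 1) + 5^5; at 6: 6^(6 + 1) + 6^6 = 326592; next = 326591
base 6: 326591 = 6^(6 + 1) + 5·6^5 + 5·6^4 + 5·6^3 + 5·6^2 + 5·6 + 5; at 7: 7^(7 + 1) + 5·7^5 + 5·7^4 + 5·7^3 + 5·7^2 + 5·7 + 5 = 5862841; next = 5862840

ω^(ω + 1) + ω^5·5 + ω^4·5 + ω^3·5 + ω^2·5 + ω·5 + 5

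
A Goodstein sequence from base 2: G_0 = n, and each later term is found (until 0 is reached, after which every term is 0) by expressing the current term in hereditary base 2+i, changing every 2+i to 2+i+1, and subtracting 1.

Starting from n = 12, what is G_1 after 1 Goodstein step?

107

(0) 12|_2 = 2^(2 + 1) + 2^2 ↦ 3^(3 + 1) + 3^3|_3 = 108 ⇒ 107
(1) 107|_3 = 3^(3 + 1) + 2·3^2 + 2·3 + 2 ↦ 4^(4 + 1) + 2·4^2 + 2·4 + 2|_4 = 1066 ⇒ 1065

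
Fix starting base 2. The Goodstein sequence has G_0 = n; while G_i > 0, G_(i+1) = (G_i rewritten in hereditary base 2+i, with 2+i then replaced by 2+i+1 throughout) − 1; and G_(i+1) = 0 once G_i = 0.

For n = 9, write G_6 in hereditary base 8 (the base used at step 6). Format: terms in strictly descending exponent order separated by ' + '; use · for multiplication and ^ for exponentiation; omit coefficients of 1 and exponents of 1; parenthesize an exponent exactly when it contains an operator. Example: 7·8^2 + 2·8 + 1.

[0] 9 ≡ 2^(2 + 1) + 1 (base 2). Lift 3: 82. −1: 81.
[1] 81 ≡ 3^(3 + 1) (base 3). Lift 4: 1024. −1: 1023.
[2] 1023 ≡ 3·4^4 + 3·4^3 + 3·4^2 + 3·4 + 3 (base 4). Lift 5: 9843. −1: 9842.
[3] 9842 ≡ 3·5^5 + 3·5^3 + 3·5^2 + 3·5 + 2 (base 5). Lift 6: 140744. −1: 140743.
[4] 140743 ≡ 3·6^6 + 3·6^3 + 3·6^2 + 3·6 + 1 (base 6). Lift 7: 2471827. −1: 2471826.
[5] 2471826 ≡ 3·7^7 + 3·7^3 + 3·7^2 + 3·7 (base 7). Lift 8: 50333400. −1: 50333399.

3·8^8 + 3·8^3 + 3·8^2 + 2·8 + 7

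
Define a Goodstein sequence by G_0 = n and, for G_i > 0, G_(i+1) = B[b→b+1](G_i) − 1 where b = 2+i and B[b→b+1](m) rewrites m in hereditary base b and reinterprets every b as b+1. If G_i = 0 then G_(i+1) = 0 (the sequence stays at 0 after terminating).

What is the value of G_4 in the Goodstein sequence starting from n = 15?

326593

[0] 15 ≡ 2^(2 + 1) + 2^2 + 2 + 1 (base 2). Lift 3: 112. −1: 111.
[1] 111 ≡ 3^(3 + 1) + 3^3 + 3 (base 3). Lift 4: 1284. −1: 1283.
[2] 1283 ≡ 4^(4 + 1) + 4^4 + 3 (base 4). Lift 5: 18753. −1: 18752.
[3] 18752 ≡ 5^(5 + 1) + 5^5 + 2 (base 5). Lift 6: 326594. −1: 326593.
[4] 326593 ≡ 6^(6 + 1) + 6^6 + 1 (base 6). Lift 7: 6588345. −1: 6588344.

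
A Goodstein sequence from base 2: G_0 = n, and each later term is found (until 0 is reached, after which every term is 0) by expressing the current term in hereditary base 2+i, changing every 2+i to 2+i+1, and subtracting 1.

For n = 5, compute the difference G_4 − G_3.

308

G_0 = 5. HB_2(5) = 2^2 + 1. Bump = 28. G_1 = 27.
G_1 = 27. HB_3(27) = 3^3. Bump = 256. G_2 = 255.
G_2 = 255. HB_4(255) = 3·4^3 + 3·4^2 + 3·4 + 3. Bump = 468. G_3 = 467.
G_3 = 467. HB_5(467) = 3·5^3 + 3·5^2 + 3·5 + 2. Bump = 776. G_4 = 775.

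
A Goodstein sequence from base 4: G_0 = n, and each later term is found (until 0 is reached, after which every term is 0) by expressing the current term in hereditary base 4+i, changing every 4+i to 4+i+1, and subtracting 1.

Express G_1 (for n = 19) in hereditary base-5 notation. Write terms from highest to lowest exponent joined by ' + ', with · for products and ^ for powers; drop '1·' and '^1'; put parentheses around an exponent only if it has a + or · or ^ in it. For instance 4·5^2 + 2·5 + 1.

5^2 + 2

[0] 19 ≡ 4^2 + 3 (base 4). Lift 5: 28. −1: 27.
[1] 27 ≡ 5^2 + 2 (base 5). Lift 6: 38. −1: 37.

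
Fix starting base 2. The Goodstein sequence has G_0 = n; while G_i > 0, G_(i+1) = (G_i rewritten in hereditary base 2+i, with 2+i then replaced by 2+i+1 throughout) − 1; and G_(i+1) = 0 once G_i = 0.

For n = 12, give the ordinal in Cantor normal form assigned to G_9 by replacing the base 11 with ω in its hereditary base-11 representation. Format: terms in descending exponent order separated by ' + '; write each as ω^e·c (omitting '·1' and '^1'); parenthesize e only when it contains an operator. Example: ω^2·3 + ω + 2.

i=0: 12 = 2^(2 + 1) + 2^2 (b=2); 2→3: 3^(3 + 1) + 3^3 = 108; 108−1 = 107
i=1: 107 = 3^(3 + 1) + 2·3^2 + 2·3 + 2 (b=3); 3→4: 4^(4 + 1) + 2·4^2 + 2·4 + 2 = 1066; 1066−1 = 1065
i=2: 1065 = 4^(4 + 1) + 2·4^2 + 2·4 + 1 (b=4); 4→5: 5^(5 + 1) + 2·5^2 + 2·5 + 1 = 15686; 15686−1 = 15685
i=3: 15685 = 5^(5 + 1) + 2·5^2 + 2·5 (b=5); 5→6: 6^(6 + 1) + 2·6^2 + 2·6 = 280020; 280020−1 = 280019
i=4: 280019 = 6^(6 + 1) + 2·6^2 + 6 + 5 (b=6); 6→7: 7^(7 + 1) + 2·7^2 + 7 + 5 = 5764911; 5764911−1 = 5764910
i=5: 5764910 = 7^(7 + 1) + 2·7^2 + 7 + 4 (b=7); 7→8: 8^(8 + 1) + 2·8^2 + 8 + 4 = 134217868; 134217868−1 = 134217867
i=6: 134217867 = 8^(8 + 1) + 2·8^2 + 8 + 3 (b=8); 8→9: 9^(9 + 1) + 2·9^2 + 9 + 3 = 3486784575; 3486784575−1 = 3486784574
i=7: 3486784574 = 9^(9 + 1) + 2·9^2 + 9 + 2 (b=9); 9→10: 10^(10 + 1) + 2·10^2 + 10 + 2 = 100000000212; 100000000212−1 = 100000000211
i=8: 100000000211 = 10^(10 + 1) + 2·10^2 + 10 + 1 (b=10); 10→11: 11^(11 + 1) + 2·11^2 + 11 + 1 = 3138428376975; 3138428376975−1 = 3138428376974

ω^(ω + 1) + ω^2·2 + ω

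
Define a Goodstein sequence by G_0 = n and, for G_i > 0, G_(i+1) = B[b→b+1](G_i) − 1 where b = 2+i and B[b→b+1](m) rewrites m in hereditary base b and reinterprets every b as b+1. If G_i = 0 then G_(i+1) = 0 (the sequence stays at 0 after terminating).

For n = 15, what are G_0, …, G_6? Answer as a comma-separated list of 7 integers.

[0] 15 ≡ 2^(2 + 1) + 2^2 + 2 + 1 (base 2). Lift 3: 112. −1: 111.
[1] 111 ≡ 3^(3 + 1) + 3^3 + 3 (base 3). Lift 4: 1284. −1: 1283.
[2] 1283 ≡ 4^(4 + 1) + 4^4 + 3 (base 4). Lift 5: 18753. −1: 18752.
[3] 18752 ≡ 5^(5 + 1) + 5^5 + 2 (base 5). Lift 6: 326594. −1: 326593.
[4] 326593 ≡ 6^(6 + 1) + 6^6 + 1 (base 6). Lift 7: 6588345. −1: 6588344.
[5] 6588344 ≡ 7^(7 + 1) + 7^7 (base 7). Lift 8: 150994944. −1: 150994943.

15, 111, 1283, 18752, 326593, 6588344, 150994943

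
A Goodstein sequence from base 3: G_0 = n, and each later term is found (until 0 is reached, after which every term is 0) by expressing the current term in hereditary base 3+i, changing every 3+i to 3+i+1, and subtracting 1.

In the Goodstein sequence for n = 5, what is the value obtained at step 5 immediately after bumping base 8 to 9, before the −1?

3

step 0: 5 = 3 + 2; sub 4 for 3: 4 + 2; = 6; G_1 = 6−1 = 5
step 1: 5 = 4 + 1; sub 5 for 4: 5 + 1; = 6; G_2 = 6−1 = 5
step 2: 5 = 5; sub 6 for 5: 6; = 6; G_3 = 6−1 = 5
step 3: 5 = 5; sub 7 for 6: 5; = 5; G_4 = 5−1 = 4
step 4: 4 = 4; sub 8 for 7: 4; = 4; G_5 = 4−1 = 3
step 5: 3 = 3; sub 9 for 8: 3; = 3; G_6 = 3−1 = 2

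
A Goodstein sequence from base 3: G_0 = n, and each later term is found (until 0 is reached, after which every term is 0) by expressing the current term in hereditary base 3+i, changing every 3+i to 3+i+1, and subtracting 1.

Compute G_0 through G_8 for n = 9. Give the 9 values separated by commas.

[0] 9 ≡ 3^2 (base 3). Lift 4: 16. −1: 15.
[1] 15 ≡ 3·4 + 3 (base 4). Lift 5: 18. −1: 17.
[2] 17 ≡ 3·5 + 2 (base 5). Lift 6: 20. −1: 19.
[3] 19 ≡ 3·6 + 1 (base 6). Lift 7: 22. −1: 21.
[4] 21 ≡ 3·7 (base 7). Lift 8: 24. −1: 23.
[5] 23 ≡ 2·8 + 7 (base 8). Lift 9: 25. −1: 24.
[6] 24 ≡ 2·9 + 6 (base 9). Lift 10: 26. −1: 25.
[7] 25 ≡ 2·10 + 5 (base 10). Lift 11: 27. −1: 26.

9, 15, 17, 19, 21, 23, 24, 25, 26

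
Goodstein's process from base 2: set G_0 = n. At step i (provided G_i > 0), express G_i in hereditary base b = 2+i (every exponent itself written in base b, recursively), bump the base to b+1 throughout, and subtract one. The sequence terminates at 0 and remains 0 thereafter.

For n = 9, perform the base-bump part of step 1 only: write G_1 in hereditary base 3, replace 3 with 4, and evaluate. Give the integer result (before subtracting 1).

(0) 9|_2 = 2^(2 + 1) + 1 ↦ 3^(3 + 1) + 1|_3 = 82 ⇒ 81
(1) 81|_3 = 3^(3 + 1) ↦ 4^(4 + 1)|_4 = 1024 ⇒ 1023

1024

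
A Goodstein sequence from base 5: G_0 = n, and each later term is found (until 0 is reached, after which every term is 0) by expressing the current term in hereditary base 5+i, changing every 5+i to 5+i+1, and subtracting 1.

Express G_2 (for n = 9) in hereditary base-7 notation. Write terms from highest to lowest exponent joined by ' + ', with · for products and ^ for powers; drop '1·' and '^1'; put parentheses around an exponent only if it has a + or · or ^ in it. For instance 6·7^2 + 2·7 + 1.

7 + 2

[0] 9 ≡ 5 + 4 (base 5). Lift 6: 10. −1: 9.
[1] 9 ≡ 6 + 3 (base 6). Lift 7: 10. −1: 9.
[2] 9 ≡ 7 + 2 (base 7). Lift 8: 10. −1: 9.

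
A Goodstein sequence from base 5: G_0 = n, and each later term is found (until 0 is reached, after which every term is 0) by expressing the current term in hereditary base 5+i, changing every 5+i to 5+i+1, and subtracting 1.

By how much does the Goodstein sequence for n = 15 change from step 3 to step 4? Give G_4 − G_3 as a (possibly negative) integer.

step 0: 15 = 3·5; sub 6 for 5: 3·6; = 18; G_1 = 18−1 = 17
step 1: 17 = 2·6 + 5; sub 7 for 6: 2·7 + 5; = 19; G_2 = 19−1 = 18
step 2: 18 = 2·7 + 4; sub 8 for 7: 2·8 + 4; = 20; G_3 = 20−1 = 19
step 3: 19 = 2·8 + 3; sub 9 for 8: 2·9 + 3; = 21; G_4 = 21−1 = 20

1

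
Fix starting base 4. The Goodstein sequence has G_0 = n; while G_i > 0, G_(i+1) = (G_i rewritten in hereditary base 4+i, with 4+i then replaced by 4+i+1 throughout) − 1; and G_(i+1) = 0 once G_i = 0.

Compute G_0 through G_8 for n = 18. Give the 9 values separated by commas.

i=0: 18 = 4^2 + 2 (b=4); 4→5: 5^2 + 2 = 27; 27−1 = 26
i=1: 26 = 5^2 + 1 (b=5); 5→6: 6^2 + 1 = 37; 37−1 = 36
i=2: 36 = 6^2 (b=6); 6→7: 7^2 = 49; 49−1 = 48
i=3: 48 = 6·7 + 6 (b=7); 7→8: 6·8 + 6 = 54; 54−1 = 53
i=4: 53 = 6·8 + 5 (b=8); 8→9: 6·9 + 5 = 59; 59−1 = 58
i=5: 58 = 6·9 + 4 (b=9); 9→10: 6·10 + 4 = 64; 64−1 = 63
i=6: 63 = 6·10 + 3 (b=10); 10→11: 6·11 + 3 = 69; 69−1 = 68
i=7: 68 = 6·11 + 2 (b=11); 11→12: 6·12 + 2 = 74; 74−1 = 73

18, 26, 36, 48, 53, 58, 63, 68, 73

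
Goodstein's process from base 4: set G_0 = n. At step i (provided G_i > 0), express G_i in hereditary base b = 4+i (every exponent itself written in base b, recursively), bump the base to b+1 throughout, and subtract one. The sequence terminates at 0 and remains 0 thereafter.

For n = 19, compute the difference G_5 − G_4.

[0] 19 ≡ 4^2 + 3 (base 4). Lift 5: 28. −1: 27.
[1] 27 ≡ 5^2 + 2 (base 5). Lift 6: 38. −1: 37.
[2] 37 ≡ 6^2 + 1 (base 6). Lift 7: 50. −1: 49.
[3] 49 ≡ 7^2 (base 7). Lift 8: 64. −1: 63.
[4] 63 ≡ 7·8 + 7 (base 8). Lift 9: 70. −1: 69.

6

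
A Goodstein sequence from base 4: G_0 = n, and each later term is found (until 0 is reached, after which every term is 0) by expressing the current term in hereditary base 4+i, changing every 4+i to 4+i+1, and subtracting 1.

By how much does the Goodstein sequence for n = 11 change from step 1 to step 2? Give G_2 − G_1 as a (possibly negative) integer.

11 —HB4→ 2·4 + 3 —bump→ 2·5 + 3 = 13 —(−1)→ 12
12 —HB5→ 2·5 + 2 —bump→ 2·6 + 2 = 14 —(−1)→ 13

1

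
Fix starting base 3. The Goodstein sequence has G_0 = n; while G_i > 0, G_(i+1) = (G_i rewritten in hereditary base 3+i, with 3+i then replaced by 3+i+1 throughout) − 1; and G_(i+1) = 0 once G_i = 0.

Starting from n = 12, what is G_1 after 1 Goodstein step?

step 0: 12 = 3^2 + 3; sub 4 for 3: 4^2 + 4; = 20; G_1 = 20−1 = 19
step 1: 19 = 4^2 + 3; sub 5 for 4: 5^2 + 3; = 28; G_2 = 28−1 = 27

19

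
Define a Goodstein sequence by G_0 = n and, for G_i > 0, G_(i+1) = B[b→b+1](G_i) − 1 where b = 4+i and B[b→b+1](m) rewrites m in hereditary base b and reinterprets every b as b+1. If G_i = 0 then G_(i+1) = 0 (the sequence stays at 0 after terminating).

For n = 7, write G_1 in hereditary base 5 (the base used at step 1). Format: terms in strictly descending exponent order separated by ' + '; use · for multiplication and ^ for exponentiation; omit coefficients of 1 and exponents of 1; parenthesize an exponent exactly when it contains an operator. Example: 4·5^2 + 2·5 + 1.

7 —HB4→ 4 + 3 —bump→ 5 + 3 = 8 —(−1)→ 7
7 —HB5→ 5 + 2 —bump→ 6 + 2 = 8 —(−1)→ 7

5 + 2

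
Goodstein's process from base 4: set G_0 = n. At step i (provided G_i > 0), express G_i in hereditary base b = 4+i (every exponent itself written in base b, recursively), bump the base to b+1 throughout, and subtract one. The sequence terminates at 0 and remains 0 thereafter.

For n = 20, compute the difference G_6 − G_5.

18

step 0: 20 = 4^2 + 4; sub 5 for 4: 5^2 + 5; = 30; G_1 = 30−1 = 29
step 1: 29 = 5^2 + 4; sub 6 for 5: 6^2 + 4; = 40; G_2 = 40−1 = 39
step 2: 39 = 6^2 + 3; sub 7 for 6: 7^2 + 3; = 52; G_3 = 52−1 = 51
step 3: 51 = 7^2 + 2; sub 8 for 7: 8^2 + 2; = 66; G_4 = 66−1 = 65
step 4: 65 = 8^2 + 1; sub 9 for 8: 9^2 + 1; = 82; G_5 = 82−1 = 81
step 5: 81 = 9^2; sub 10 for 9: 10^2; = 100; G_6 = 100−1 = 99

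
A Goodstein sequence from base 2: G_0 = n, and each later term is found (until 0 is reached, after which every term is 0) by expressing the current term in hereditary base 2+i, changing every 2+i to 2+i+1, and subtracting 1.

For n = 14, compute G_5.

[0] 14 ≡ 2^(2 + 1) + 2^2 + 2 (base 2). Lift 3: 111. −1: 110.
[1] 110 ≡ 3^(3 + 1) + 3^3 + 2 (base 3). Lift 4: 1282. −1: 1281.
[2] 1281 ≡ 4^(4 + 1) + 4^4 + 1 (base 4). Lift 5: 18751. −1: 18750.
[3] 18750 ≡ 5^(5 + 1) + 5^5 (base 5). Lift 6: 326592. −1: 326591.
[4] 326591 ≡ 6^(6 + 1) + 5·6^5 + 5·6^4 + 5·6^3 + 5·6^2 + 5·6 + 5 (base 6). Lift 7: 5862841. −1: 5862840.

5862840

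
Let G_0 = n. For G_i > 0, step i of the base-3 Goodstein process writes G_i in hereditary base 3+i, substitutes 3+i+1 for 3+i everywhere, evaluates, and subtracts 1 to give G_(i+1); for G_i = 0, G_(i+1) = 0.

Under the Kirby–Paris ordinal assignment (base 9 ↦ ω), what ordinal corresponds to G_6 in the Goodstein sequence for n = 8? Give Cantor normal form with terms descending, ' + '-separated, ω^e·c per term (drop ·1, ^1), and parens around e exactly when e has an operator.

ω + 2

(0) 8|_3 = 2·3 + 2 ↦ 2·4 + 2|_4 = 10 ⇒ 9
(1) 9|_4 = 2·4 + 1 ↦ 2·5 + 1|_5 = 11 ⇒ 10
(2) 10|_5 = 2·5 ↦ 2·6|_6 = 12 ⇒ 11
(3) 11|_6 = 6 + 5 ↦ 7 + 5|_7 = 12 ⇒ 11
(4) 11|_7 = 7 + 4 ↦ 8 + 4|_8 = 12 ⇒ 11
(5) 11|_8 = 8 + 3 ↦ 9 + 3|_9 = 12 ⇒ 11
(6) 11|_9 = 9 + 2 ↦ 10 + 2|_10 = 12 ⇒ 11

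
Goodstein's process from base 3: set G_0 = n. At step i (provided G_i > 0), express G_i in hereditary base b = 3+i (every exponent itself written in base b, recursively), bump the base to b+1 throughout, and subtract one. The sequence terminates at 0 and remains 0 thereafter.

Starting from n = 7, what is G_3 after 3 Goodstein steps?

9

G_0 = 7. HB_3(7) = 2·3 + 1. Bump = 9. G_1 = 8.
G_1 = 8. HB_4(8) = 2·4. Bump = 10. G_2 = 9.
G_2 = 9. HB_5(9) = 5 + 4. Bump = 10. G_3 = 9.
G_3 = 9. HB_6(9) = 6 + 3. Bump = 10. G_4 = 9.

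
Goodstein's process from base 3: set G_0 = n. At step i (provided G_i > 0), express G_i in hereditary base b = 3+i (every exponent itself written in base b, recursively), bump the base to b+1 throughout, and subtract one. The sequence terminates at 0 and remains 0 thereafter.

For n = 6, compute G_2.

step 0: 6 = 2·3; sub 4 for 3: 2·4; = 8; G_1 = 8−1 = 7
step 1: 7 = 4 + 3; sub 5 for 4: 5 + 3; = 8; G_2 = 8−1 = 7
step 2: 7 = 5 + 2; sub 6 for 5: 6 + 2; = 8; G_3 = 8−1 = 7

7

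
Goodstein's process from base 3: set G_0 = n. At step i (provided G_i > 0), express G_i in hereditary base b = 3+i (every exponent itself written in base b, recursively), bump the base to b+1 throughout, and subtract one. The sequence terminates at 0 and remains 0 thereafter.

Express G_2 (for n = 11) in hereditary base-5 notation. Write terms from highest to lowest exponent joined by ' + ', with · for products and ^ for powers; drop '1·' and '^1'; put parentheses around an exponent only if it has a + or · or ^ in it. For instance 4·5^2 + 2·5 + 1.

11 —HB3→ 3^2 + 2 —bump→ 4^2 + 2 = 18 —(−1)→ 17
17 —HB4→ 4^2 + 1 —bump→ 5^2 + 1 = 26 —(−1)→ 25
25 —HB5→ 5^2 —bump→ 6^2 = 36 —(−1)→ 35

5^2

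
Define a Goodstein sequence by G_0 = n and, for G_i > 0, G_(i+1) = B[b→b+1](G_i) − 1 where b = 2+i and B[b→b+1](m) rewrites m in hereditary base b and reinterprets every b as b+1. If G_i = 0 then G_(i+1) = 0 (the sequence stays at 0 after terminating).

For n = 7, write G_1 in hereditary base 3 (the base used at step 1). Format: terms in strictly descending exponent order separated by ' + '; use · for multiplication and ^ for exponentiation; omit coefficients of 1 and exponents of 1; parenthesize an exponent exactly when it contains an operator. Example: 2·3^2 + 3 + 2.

[0] 7 ≡ 2^2 + 2 + 1 (base 2). Lift 3: 31. −1: 30.
[1] 30 ≡ 3^3 + 3 (base 3). Lift 4: 260. −1: 259.

3^3 + 3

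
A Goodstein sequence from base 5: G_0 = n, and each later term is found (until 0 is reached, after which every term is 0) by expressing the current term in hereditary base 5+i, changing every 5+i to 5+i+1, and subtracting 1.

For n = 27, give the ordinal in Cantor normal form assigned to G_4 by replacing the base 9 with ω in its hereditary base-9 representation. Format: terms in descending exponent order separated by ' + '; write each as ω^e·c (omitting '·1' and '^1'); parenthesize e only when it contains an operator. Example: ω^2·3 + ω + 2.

base 5: 27 = 5^2 + 2; at 6: 6^2 + 2 = 38; next = 37
base 6: 37 = 6^2 + 1; at 7: 7^2 + 1 = 50; next = 49
base 7: 49 = 7^2; at 8: 8^2 = 64; next = 63
base 8: 63 = 7·8 + 7; at 9: 7·9 + 7 = 70; next = 69
base 9: 69 = 7·9 + 6; at 10: 7·10 + 6 = 76; next = 75

ω·7 + 6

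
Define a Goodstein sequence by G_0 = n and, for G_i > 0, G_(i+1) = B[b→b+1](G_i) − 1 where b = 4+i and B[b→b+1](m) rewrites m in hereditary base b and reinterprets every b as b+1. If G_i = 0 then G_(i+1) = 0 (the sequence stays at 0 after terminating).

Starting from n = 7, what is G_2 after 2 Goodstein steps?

step 0: 7 = 4 + 3; sub 5 for 4: 5 + 3; = 8; G_1 = 8−1 = 7
step 1: 7 = 5 + 2; sub 6 for 5: 6 + 2; = 8; G_2 = 8−1 = 7
step 2: 7 = 6 + 1; sub 7 for 6: 7 + 1; = 8; G_3 = 8−1 = 7

7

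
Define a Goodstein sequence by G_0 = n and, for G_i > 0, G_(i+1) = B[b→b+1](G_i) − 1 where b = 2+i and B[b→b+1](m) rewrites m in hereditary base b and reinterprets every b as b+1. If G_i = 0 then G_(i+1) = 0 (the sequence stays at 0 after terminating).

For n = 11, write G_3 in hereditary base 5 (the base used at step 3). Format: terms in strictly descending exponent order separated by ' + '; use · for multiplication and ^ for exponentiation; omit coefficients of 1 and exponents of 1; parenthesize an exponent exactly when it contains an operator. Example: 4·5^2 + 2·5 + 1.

5^(5 + 1) + 2

(0) 11|_2 = 2^(2 + 1) + 2 + 1 ↦ 3^(3 + 1) + 3 + 1|_3 = 85 ⇒ 84
(1) 84|_3 = 3^(3 + 1) + 3 ↦ 4^(4 + 1) + 4|_4 = 1028 ⇒ 1027
(2) 1027|_4 = 4^(4 + 1) + 3 ↦ 5^(5 + 1) + 3|_5 = 15628 ⇒ 15627
(3) 15627|_5 = 5^(5 + 1) + 2 ↦ 6^(6 + 1) + 2|_6 = 279938 ⇒ 279937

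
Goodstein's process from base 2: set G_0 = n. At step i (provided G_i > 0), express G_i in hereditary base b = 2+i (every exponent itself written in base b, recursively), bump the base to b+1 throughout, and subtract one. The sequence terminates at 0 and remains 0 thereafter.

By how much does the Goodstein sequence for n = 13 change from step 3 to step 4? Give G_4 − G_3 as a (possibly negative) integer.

G_0 = 13. HB_2(13) = 2^(2 + 1) + 2^2 + 1. Bump = 109. G_1 = 108.
G_1 = 108. HB_3(108) = 3^(3 + 1) + 3^3. Bump = 1280. G_2 = 1279.
G_2 = 1279. HB_4(1279) = 4^(4 + 1) + 3·4^3 + 3·4^2 + 3·4 + 3. Bump = 16093. G_3 = 16092.
G_3 = 16092. HB_5(16092) = 5^(5 + 1) + 3·5^3 + 3·5^2 + 3·5 + 2. Bump = 280712. G_4 = 280711.

264619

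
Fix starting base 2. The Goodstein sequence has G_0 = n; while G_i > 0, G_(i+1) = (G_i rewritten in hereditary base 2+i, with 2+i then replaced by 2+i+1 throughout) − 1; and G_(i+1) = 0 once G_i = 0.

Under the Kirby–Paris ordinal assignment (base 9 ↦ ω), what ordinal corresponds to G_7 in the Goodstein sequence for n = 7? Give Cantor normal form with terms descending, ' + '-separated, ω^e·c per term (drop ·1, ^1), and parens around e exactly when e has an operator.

ω^7·7 + ω^6·7 + ω^5·7 + ω^4·7 + ω^3·7 + ω^2·7 + ω·7 + 6

G_0 = 7. HB_2(7) = 2^2 + 2 + 1. Bump = 31. G_1 = 30.
G_1 = 30. HB_3(30) = 3^3 + 3. Bump = 260. G_2 = 259.
G_2 = 259. HB_4(259) = 4^4 + 3. Bump = 3128. G_3 = 3127.
G_3 = 3127. HB_5(3127) = 5^5 + 2. Bump = 46658. G_4 = 46657.
G_4 = 46657. HB_6(46657) = 6^6 + 1. Bump = 823544. G_5 = 823543.
G_5 = 823543. HB_7(823543) = 7^7. Bump = 16777216. G_6 = 16777215.
G_6 = 16777215. HB_8(16777215) = 7·8^7 + 7·8^6 + 7·8^5 + 7·8^4 + 7·8^3 + 7·8^2 + 7·8 + 7. Bump = 37665880. G_7 = 37665879.
G_7 = 37665879. HB_9(37665879) = 7·9^7 + 7·9^6 + 7·9^5 + 7·9^4 + 7·9^3 + 7·9^2 + 7·9 + 6. Bump = 77777776. G_8 = 77777775.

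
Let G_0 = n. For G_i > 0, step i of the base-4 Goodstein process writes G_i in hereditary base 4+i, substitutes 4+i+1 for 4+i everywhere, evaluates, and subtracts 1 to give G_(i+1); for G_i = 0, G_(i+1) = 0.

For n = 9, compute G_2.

[0] 9 ≡ 2·4 + 1 (base 4). Lift 5: 11. −1: 10.
[1] 10 ≡ 2·5 (base 5). Lift 6: 12. −1: 11.
[2] 11 ≡ 6 + 5 (base 6). Lift 7: 12. −1: 11.

11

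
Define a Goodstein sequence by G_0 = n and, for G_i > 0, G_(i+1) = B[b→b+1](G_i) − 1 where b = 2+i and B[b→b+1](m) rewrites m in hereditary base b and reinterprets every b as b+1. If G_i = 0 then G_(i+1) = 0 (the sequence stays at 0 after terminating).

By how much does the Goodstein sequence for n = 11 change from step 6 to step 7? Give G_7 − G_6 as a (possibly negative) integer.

G_0 = 11. HB_2(11) = 2^(2 + 1) + 2 + 1. Bump = 85. G_1 = 84.
G_1 = 84. HB_3(84) = 3^(3 + 1) + 3. Bump = 1028. G_2 = 1027.
G_2 = 1027. HB_4(1027) = 4^(4 + 1) + 3. Bump = 15628. G_3 = 15627.
G_3 = 15627. HB_5(15627) = 5^(5 + 1) + 2. Bump = 279938. G_4 = 279937.
G_4 = 279937. HB_6(279937) = 6^(6 + 1) + 1. Bump = 5764802. G_5 = 5764801.
G_5 = 5764801. HB_7(5764801) = 7^(7 + 1). Bump = 134217728. G_6 = 134217727.
G_6 = 134217727. HB_8(134217727) = 7·8^8 + 7·8^7 + 7·8^6 + 7·8^5 + 7·8^4 + 7·8^3 + 7·8^2 + 7·8 + 7. Bump = 2749609303. G_7 = 2749609302.

2615391575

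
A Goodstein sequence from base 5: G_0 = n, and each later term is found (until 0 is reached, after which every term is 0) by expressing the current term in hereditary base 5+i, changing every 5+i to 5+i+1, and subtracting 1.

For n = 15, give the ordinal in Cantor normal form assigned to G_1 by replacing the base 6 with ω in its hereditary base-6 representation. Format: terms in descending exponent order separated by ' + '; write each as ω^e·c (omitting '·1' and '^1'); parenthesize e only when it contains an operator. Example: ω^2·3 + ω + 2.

G_0 = 15. HB_5(15) = 3·5. Bump = 18. G_1 = 17.
G_1 = 17. HB_6(17) = 2·6 + 5. Bump = 19. G_2 = 18.

ω·2 + 5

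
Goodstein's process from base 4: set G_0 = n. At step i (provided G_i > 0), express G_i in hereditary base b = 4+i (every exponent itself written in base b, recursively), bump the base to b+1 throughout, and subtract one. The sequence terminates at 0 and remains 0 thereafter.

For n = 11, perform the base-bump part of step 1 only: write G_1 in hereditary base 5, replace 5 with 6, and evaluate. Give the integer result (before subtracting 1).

14

11 —HB4→ 2·4 + 3 —bump→ 2·5 + 3 = 13 —(−1)→ 12
12 —HB5→ 2·5 + 2 —bump→ 2·6 + 2 = 14 —(−1)→ 13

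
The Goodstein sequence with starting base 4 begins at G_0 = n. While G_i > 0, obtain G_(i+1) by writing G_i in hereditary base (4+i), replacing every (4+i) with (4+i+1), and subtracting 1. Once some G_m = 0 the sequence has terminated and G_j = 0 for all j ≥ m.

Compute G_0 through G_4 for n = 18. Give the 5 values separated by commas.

[0] 18 ≡ 4^2 + 2 (base 4). Lift 5: 27. −1: 26.
[1] 26 ≡ 5^2 + 1 (base 5). Lift 6: 37. −1: 36.
[2] 36 ≡ 6^2 (base 6). Lift 7: 49. −1: 48.
[3] 48 ≡ 6·7 + 6 (base 7). Lift 8: 54. −1: 53.

18, 26, 36, 48, 53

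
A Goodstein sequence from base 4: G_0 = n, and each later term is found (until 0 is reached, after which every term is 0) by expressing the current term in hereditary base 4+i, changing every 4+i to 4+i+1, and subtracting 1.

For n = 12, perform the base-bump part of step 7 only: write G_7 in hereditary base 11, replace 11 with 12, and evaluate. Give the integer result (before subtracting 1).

20

12 —HB4→ 3·4 —bump→ 3·5 = 15 —(−1)→ 14
14 —HB5→ 2·5 + 4 —bump→ 2·6 + 4 = 16 —(−1)→ 15
15 —HB6→ 2·6 + 3 —bump→ 2·7 + 3 = 17 —(−1)→ 16
16 —HB7→ 2·7 + 2 —bump→ 2·8 + 2 = 18 —(−1)→ 17
17 —HB8→ 2·8 + 1 —bump→ 2·9 + 1 = 19 —(−1)→ 18
18 —HB9→ 2·9 —bump→ 2·10 = 20 —(−1)→ 19
19 —HB10→ 10 + 9 —bump→ 11 + 9 = 20 —(−1)→ 19
19 —HB11→ 11 + 8 —bump→ 12 + 8 = 20 —(−1)→ 19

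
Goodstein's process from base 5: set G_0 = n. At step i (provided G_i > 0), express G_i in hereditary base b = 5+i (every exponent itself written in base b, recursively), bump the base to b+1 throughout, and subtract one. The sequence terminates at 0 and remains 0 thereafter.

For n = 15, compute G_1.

17

[0] 15 ≡ 3·5 (base 5). Lift 6: 18. −1: 17.
[1] 17 ≡ 2·6 + 5 (base 6). Lift 7: 19. −1: 18.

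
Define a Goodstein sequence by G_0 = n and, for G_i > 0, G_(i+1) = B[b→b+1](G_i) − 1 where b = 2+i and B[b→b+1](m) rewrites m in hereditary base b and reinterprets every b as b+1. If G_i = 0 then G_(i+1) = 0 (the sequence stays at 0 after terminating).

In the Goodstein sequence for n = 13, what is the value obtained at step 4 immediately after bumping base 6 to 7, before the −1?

5765999

13 —HB2→ 2^(2 + 1) + 2^2 + 1 —bump→ 3^(3 + 1) + 3^3 + 1 = 109 —(−1)→ 108
108 —HB3→ 3^(3 + 1) + 3^3 —bump→ 4^(4 + 1) + 4^4 = 1280 —(−1)→ 1279
1279 —HB4→ 4^(4 + 1) + 3·4^3 + 3·4^2 + 3·4 + 3 —bump→ 5^(5 + 1) + 3·5^3 + 3·5^2 + 3·5 + 3 = 16093 —(−1)→ 16092
16092 —HB5→ 5^(5 + 1) + 3·5^3 + 3·5^2 + 3·5 + 2 —bump→ 6^(6 + 1) + 3·6^3 + 3·6^2 + 3·6 + 2 = 280712 —(−1)→ 280711
280711 —HB6→ 6^(6 + 1) + 3·6^3 + 3·6^2 + 3·6 + 1 —bump→ 7^(7 + 1) + 3·7^3 + 3·7^2 + 3·7 + 1 = 5765999 —(−1)→ 5765998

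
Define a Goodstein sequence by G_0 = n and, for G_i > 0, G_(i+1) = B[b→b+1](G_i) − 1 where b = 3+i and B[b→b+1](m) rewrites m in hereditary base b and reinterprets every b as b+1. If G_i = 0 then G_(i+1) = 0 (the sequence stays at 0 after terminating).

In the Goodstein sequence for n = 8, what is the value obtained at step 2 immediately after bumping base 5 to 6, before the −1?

8 —HB3→ 2·3 + 2 —bump→ 2·4 + 2 = 10 —(−1)→ 9
9 —HB4→ 2·4 + 1 —bump→ 2·5 + 1 = 11 —(−1)→ 10
10 —HB5→ 2·5 —bump→ 2·6 = 12 —(−1)→ 11

12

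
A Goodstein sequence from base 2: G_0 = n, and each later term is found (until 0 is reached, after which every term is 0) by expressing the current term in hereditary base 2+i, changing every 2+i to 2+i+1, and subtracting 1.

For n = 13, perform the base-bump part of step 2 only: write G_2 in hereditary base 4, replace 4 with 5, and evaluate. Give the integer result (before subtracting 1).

13 —HB2→ 2^(2 + 1) + 2^2 + 1 —bump→ 3^(3 + 1) + 3^3 + 1 = 109 —(−1)→ 108
108 —HB3→ 3^(3 + 1) + 3^3 —bump→ 4^(4 + 1) + 4^4 = 1280 —(−1)→ 1279
1279 —HB4→ 4^(4 + 1) + 3·4^3 + 3·4^2 + 3·4 + 3 —bump→ 5^(5 + 1) + 3·5^3 + 3·5^2 + 3·5 + 3 = 16093 —(−1)→ 16092

16093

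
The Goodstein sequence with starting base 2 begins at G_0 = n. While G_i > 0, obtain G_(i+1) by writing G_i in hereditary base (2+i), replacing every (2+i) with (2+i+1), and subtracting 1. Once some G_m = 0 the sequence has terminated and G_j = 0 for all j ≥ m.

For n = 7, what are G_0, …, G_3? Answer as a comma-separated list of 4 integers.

7, 30, 259, 3127

G_0=7  [base 2] 2^2 + 2 + 1  →[2↦3]→  3^3 + 3 + 1 = 31  −1 ⇒ G_1=30
G_1=30  [base 3] 3^3 + 3  →[3↦4]→  4^4 + 4 = 260  −1 ⇒ G_2=259
G_2=259  [base 4] 4^4 + 3  →[4↦5]→  5^5 + 3 = 3128  −1 ⇒ G_3=3127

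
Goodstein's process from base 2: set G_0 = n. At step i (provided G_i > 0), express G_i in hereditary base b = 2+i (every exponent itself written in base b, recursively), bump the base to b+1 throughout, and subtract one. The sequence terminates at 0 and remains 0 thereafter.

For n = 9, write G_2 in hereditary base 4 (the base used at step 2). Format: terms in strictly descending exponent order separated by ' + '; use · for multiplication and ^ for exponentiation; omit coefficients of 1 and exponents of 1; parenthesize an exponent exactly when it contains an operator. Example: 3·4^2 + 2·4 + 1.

9 —HB2→ 2^(2 + 1) + 1 —bump→ 3^(3 + 1) + 1 = 82 —(−1)→ 81
81 —HB3→ 3^(3 + 1) —bump→ 4^(4 + 1) = 1024 —(−1)→ 1023
1023 —HB4→ 3·4^4 + 3·4^3 + 3·4^2 + 3·4 + 3 —bump→ 3·5^5 + 3·5^3 + 3·5^2 + 3·5 + 3 = 9843 —(−1)→ 9842

3·4^4 + 3·4^3 + 3·4^2 + 3·4 + 3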